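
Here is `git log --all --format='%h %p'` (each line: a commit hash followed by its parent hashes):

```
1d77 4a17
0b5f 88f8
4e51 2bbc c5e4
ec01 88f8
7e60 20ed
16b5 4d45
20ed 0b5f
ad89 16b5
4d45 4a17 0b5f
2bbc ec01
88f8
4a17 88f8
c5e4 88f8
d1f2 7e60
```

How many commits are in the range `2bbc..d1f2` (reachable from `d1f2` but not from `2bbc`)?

4

Reachable from d1f2: {0b5f, 20ed, 7e60, 88f8, d1f2}.
Reachable from 2bbc: {2bbc, 88f8, ec01}.
In d1f2's history but not 2bbc's: {0b5f, 20ed, 7e60, d1f2} — 4 commits.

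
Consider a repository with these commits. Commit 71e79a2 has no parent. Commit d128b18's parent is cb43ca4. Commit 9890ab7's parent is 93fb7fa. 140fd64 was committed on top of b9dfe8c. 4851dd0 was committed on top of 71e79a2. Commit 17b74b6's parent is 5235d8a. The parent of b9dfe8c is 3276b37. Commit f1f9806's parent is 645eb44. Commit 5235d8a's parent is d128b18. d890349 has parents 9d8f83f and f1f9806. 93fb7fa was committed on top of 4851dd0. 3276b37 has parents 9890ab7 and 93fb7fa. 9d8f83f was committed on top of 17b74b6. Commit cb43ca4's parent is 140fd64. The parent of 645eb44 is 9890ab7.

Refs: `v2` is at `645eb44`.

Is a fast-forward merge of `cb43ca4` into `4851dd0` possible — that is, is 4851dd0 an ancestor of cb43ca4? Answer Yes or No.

Yes

A fast-forward from 4851dd0 to cb43ca4 is possible iff 4851dd0 is an ancestor of cb43ca4.
Ancestors of cb43ca4: {140fd64, 3276b37, 4851dd0, 71e79a2, 93fb7fa, 9890ab7, b9dfe8c, cb43ca4}.
4851dd0 is among them, so fast-forward is possible.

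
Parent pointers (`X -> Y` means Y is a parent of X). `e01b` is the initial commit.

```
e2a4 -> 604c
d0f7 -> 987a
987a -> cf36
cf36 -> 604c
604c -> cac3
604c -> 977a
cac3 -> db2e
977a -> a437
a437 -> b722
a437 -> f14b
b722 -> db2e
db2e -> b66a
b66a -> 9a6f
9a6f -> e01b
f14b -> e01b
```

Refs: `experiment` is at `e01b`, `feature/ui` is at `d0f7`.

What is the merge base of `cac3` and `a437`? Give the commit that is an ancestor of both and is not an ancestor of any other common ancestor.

Ancestors of cac3: {9a6f, b66a, cac3, db2e, e01b}.
Ancestors of a437: {9a6f, a437, b66a, b722, db2e, e01b, f14b}.
Common ancestors: {9a6f, b66a, db2e, e01b}.
Among these, db2e is not an ancestor of any other common ancestor — it is the merge base.

db2e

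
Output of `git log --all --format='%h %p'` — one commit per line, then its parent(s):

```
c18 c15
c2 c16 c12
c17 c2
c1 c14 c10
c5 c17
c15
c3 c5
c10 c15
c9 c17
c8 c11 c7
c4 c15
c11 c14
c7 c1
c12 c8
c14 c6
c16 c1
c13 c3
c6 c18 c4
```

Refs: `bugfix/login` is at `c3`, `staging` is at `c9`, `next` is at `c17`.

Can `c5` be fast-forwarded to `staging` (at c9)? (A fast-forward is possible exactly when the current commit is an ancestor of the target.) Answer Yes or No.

A fast-forward from c5 to c9 is possible iff c5 is an ancestor of c9.
Ancestors of c9: {c1, c10, c11, c12, c14, c15, c16, c17, c18, c2, c4, c6, c7, c8, c9}.
c5 is not among them, so fast-forward is not possible.

No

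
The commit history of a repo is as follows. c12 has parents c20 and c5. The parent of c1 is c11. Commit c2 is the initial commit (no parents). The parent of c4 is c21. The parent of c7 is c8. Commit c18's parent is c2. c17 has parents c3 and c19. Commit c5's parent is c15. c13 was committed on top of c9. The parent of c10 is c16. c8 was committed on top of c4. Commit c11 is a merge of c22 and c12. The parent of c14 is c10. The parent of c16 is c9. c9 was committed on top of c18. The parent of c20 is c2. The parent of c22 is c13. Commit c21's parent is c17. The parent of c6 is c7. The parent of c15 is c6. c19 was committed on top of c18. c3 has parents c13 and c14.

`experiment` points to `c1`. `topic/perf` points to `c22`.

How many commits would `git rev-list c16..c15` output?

12

Reachable from c15: {c10, c13, c14, c15, c16, c17, c18, c19, c2, c21, c3, c4, c6, c7, c8, c9}.
Reachable from c16: {c16, c18, c2, c9}.
In c15's history but not c16's: {c10, c13, c14, c15, c17, c19, c21, c3, c4, c6, c7, c8} — 12 commits.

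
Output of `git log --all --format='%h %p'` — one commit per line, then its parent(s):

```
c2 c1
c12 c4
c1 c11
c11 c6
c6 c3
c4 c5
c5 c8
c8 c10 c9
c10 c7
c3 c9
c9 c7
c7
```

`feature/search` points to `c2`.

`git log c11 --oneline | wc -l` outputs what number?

Walking parent pointers from c11: reachable set = {c11, c3, c6, c7, c9}.
That is 5 commits.

5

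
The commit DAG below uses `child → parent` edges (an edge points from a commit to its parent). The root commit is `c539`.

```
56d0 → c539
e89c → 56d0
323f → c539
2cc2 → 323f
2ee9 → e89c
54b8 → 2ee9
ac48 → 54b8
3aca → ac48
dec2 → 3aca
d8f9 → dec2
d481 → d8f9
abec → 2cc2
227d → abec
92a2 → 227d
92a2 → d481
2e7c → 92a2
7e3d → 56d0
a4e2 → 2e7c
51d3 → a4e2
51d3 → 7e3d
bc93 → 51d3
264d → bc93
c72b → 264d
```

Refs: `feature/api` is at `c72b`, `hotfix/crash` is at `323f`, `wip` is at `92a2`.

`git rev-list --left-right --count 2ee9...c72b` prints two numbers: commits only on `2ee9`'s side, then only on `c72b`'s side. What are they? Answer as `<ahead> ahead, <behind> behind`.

Reachable from 2ee9: {2ee9, 56d0, c539, e89c}.
Reachable from c72b: {227d, 264d, 2cc2, 2e7c, 2ee9, 323f, 3aca, 51d3, 54b8, 56d0, 7e3d, 92a2, a4e2, abec, ac48, bc93, c539, c72b, d481, d8f9, dec2, e89c}.
Only in 2ee9's history (ahead): {} — 0.
Only in c72b's history (behind): {227d, 264d, 2cc2, 2e7c, 323f, 3aca, 51d3, 54b8, 7e3d, 92a2, a4e2, abec, ac48, bc93, c72b, d481, d8f9, dec2} — 18.

0 ahead, 18 behind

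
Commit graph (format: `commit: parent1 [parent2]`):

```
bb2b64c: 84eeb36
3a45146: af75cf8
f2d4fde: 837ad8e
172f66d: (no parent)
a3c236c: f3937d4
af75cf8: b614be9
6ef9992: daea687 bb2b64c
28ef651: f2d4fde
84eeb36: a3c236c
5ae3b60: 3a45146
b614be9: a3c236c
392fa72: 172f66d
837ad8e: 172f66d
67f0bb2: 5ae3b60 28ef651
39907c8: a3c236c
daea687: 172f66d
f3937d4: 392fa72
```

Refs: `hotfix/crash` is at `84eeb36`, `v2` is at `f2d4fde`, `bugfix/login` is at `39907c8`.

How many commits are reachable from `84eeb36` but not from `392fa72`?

Reachable from 84eeb36: {172f66d, 392fa72, 84eeb36, a3c236c, f3937d4}.
Reachable from 392fa72: {172f66d, 392fa72}.
In 84eeb36's history but not 392fa72's: {84eeb36, a3c236c, f3937d4} — 3 commits.

3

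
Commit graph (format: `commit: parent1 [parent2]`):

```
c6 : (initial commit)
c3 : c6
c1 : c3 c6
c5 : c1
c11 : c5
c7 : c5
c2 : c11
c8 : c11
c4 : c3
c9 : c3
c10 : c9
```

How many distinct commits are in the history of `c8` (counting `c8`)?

Walking parent pointers from c8: reachable set = {c1, c11, c3, c5, c6, c8}.
That is 6 commits.

6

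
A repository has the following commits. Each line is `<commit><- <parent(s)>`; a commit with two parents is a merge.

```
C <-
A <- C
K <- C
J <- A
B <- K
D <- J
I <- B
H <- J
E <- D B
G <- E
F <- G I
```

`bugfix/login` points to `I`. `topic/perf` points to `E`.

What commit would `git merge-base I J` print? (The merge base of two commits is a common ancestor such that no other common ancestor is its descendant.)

C

Ancestors of I: {B, C, I, K}.
Ancestors of J: {A, C, J}.
Common ancestors: {C}.
The only common ancestor is C, so it is the merge base.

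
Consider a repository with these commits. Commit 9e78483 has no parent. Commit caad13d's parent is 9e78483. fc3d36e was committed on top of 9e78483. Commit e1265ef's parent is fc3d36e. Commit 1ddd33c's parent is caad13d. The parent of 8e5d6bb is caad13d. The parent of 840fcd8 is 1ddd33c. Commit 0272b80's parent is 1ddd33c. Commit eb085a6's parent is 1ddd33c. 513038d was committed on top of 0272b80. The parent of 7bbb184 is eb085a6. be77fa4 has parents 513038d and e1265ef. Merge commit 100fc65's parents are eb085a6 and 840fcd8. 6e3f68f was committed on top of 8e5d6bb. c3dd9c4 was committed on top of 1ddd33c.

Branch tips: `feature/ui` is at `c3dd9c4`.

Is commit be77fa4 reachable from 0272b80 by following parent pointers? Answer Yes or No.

No

Ancestors of 0272b80: {0272b80, 1ddd33c, 9e78483, caad13d}.
be77fa4 is not in that set, so it is not an ancestor of 0272b80.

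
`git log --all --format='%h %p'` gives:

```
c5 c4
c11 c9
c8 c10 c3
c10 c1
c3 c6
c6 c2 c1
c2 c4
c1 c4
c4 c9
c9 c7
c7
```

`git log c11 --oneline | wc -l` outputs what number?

3

Walking parent pointers from c11: reachable set = {c11, c7, c9}.
That is 3 commits.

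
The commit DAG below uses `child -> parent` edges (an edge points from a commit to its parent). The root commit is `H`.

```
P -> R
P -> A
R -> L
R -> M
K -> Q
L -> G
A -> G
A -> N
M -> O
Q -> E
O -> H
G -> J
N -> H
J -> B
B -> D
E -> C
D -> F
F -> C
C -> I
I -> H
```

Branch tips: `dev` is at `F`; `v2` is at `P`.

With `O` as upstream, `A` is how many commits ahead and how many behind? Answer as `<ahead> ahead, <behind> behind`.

Reachable from A: {A, B, C, D, F, G, H, I, J, N}.
Reachable from O: {H, O}.
Only in A's history (ahead): {A, B, C, D, F, G, I, J, N} — 9.
Only in O's history (behind): {O} — 1.

9 ahead, 1 behind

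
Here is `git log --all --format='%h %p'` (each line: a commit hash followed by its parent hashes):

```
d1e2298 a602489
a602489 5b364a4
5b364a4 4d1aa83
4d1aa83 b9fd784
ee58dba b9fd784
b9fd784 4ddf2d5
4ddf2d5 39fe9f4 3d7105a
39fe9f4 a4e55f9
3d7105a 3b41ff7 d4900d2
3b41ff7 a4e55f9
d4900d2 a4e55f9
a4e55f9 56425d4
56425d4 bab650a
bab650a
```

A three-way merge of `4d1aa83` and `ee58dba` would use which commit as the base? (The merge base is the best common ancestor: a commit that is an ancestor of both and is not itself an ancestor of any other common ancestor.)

b9fd784

Ancestors of 4d1aa83: {39fe9f4, 3b41ff7, 3d7105a, 4d1aa83, 4ddf2d5, 56425d4, a4e55f9, b9fd784, bab650a, d4900d2}.
Ancestors of ee58dba: {39fe9f4, 3b41ff7, 3d7105a, 4ddf2d5, 56425d4, a4e55f9, b9fd784, bab650a, d4900d2, ee58dba}.
Common ancestors: {39fe9f4, 3b41ff7, 3d7105a, 4ddf2d5, 56425d4, a4e55f9, b9fd784, bab650a, d4900d2}.
Among these, b9fd784 is not an ancestor of any other common ancestor — it is the merge base.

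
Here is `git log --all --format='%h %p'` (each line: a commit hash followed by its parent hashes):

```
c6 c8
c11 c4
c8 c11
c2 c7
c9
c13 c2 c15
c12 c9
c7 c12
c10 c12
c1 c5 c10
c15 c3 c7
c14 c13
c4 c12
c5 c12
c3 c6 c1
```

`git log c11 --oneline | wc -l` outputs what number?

Walking parent pointers from c11: reachable set = {c11, c12, c4, c9}.
That is 4 commits.

4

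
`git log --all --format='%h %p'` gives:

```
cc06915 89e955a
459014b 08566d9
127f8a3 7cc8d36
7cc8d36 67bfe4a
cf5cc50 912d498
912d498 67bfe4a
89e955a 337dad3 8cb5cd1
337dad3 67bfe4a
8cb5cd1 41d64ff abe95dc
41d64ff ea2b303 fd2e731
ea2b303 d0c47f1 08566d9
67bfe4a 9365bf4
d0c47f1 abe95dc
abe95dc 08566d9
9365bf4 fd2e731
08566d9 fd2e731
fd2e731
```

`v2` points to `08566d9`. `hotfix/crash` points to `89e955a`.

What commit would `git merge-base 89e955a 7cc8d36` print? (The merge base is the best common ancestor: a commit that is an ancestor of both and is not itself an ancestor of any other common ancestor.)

67bfe4a

Ancestors of 89e955a: {08566d9, 337dad3, 41d64ff, 67bfe4a, 89e955a, 8cb5cd1, 9365bf4, abe95dc, d0c47f1, ea2b303, fd2e731}.
Ancestors of 7cc8d36: {67bfe4a, 7cc8d36, 9365bf4, fd2e731}.
Common ancestors: {67bfe4a, 9365bf4, fd2e731}.
Among these, 67bfe4a is not an ancestor of any other common ancestor — it is the merge base.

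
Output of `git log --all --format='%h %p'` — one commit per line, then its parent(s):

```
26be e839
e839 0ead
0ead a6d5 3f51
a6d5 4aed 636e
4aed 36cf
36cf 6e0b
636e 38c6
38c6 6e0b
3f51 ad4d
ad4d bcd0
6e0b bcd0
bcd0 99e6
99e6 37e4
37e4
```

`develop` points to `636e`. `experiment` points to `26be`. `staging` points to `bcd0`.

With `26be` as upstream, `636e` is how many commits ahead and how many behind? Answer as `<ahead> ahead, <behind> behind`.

0 ahead, 8 behind

Reachable from 636e: {37e4, 38c6, 636e, 6e0b, 99e6, bcd0}.
Reachable from 26be: {0ead, 26be, 36cf, 37e4, 38c6, 3f51, 4aed, 636e, 6e0b, 99e6, a6d5, ad4d, bcd0, e839}.
Only in 636e's history (ahead): {} — 0.
Only in 26be's history (behind): {0ead, 26be, 36cf, 3f51, 4aed, a6d5, ad4d, e839} — 8.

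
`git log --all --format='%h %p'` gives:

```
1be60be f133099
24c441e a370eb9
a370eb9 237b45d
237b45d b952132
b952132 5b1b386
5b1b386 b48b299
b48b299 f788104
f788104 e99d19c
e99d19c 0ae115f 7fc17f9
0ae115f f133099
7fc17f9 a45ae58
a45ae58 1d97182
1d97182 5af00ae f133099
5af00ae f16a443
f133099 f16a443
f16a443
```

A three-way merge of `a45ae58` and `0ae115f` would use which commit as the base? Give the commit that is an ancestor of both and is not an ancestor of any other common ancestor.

Ancestors of a45ae58: {1d97182, 5af00ae, a45ae58, f133099, f16a443}.
Ancestors of 0ae115f: {0ae115f, f133099, f16a443}.
Common ancestors: {f133099, f16a443}.
Among these, f133099 is not an ancestor of any other common ancestor — it is the merge base.

f133099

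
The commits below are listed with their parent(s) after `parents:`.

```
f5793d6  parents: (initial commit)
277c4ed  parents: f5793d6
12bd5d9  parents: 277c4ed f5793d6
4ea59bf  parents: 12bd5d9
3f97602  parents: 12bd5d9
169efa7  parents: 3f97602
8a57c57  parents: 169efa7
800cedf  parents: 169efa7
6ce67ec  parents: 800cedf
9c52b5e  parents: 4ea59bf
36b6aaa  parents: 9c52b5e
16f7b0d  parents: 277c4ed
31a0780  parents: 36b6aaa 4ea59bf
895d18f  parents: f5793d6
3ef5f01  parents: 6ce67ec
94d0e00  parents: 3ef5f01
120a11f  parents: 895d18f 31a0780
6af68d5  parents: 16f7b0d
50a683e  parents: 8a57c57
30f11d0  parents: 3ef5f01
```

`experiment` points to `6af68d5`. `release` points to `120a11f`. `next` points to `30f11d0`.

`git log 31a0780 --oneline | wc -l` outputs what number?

Walking parent pointers from 31a0780: reachable set = {12bd5d9, 277c4ed, 31a0780, 36b6aaa, 4ea59bf, 9c52b5e, f5793d6}.
That is 7 commits.

7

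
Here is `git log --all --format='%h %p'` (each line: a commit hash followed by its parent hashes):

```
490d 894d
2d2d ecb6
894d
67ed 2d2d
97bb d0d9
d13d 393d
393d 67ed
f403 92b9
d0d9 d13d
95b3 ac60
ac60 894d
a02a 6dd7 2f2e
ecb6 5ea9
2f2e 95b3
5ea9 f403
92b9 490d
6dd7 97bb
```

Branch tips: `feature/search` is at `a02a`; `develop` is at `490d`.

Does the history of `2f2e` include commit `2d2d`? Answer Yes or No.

No

Ancestors of 2f2e: {2f2e, 894d, 95b3, ac60}.
2d2d is not in that set, so it is not an ancestor of 2f2e.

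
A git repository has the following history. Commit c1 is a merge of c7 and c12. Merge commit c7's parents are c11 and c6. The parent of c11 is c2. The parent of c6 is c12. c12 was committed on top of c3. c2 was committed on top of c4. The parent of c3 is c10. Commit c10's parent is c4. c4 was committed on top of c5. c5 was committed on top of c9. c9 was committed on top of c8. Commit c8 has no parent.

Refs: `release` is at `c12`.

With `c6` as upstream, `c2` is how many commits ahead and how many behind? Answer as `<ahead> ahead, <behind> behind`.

1 ahead, 4 behind

Reachable from c2: {c2, c4, c5, c8, c9}.
Reachable from c6: {c10, c12, c3, c4, c5, c6, c8, c9}.
Only in c2's history (ahead): {c2} — 1.
Only in c6's history (behind): {c10, c12, c3, c6} — 4.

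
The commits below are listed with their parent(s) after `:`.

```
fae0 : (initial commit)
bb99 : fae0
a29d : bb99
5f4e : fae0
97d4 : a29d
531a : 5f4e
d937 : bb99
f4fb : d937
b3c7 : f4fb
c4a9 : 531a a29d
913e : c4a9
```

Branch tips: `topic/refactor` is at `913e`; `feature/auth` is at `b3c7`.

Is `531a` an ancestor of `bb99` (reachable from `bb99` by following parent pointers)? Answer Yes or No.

Ancestors of bb99: {bb99, fae0}.
531a is not in that set, so it is not an ancestor of bb99.

No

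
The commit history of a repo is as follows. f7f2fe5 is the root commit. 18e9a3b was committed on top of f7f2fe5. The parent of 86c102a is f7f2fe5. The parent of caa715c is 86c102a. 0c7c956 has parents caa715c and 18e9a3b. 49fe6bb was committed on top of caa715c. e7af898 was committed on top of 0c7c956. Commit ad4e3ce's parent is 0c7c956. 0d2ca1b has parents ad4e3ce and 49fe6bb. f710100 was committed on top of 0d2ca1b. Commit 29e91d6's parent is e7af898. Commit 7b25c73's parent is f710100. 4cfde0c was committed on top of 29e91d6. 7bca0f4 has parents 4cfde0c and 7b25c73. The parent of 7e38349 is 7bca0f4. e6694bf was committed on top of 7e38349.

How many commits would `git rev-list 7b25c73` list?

10

Walking parent pointers from 7b25c73: reachable set = {0c7c956, 0d2ca1b, 18e9a3b, 49fe6bb, 7b25c73, 86c102a, ad4e3ce, caa715c, f710100, f7f2fe5}.
That is 10 commits.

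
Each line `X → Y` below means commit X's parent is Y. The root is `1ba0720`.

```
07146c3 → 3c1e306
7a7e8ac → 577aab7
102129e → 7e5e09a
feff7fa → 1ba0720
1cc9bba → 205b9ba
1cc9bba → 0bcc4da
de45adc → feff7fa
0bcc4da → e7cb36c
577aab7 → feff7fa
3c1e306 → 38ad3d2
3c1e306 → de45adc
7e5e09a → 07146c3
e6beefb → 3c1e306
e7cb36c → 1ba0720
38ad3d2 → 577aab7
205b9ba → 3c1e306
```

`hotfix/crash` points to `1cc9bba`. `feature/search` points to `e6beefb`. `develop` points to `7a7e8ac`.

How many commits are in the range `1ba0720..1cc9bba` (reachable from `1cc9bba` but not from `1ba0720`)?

9

Reachable from 1cc9bba: {0bcc4da, 1ba0720, 1cc9bba, 205b9ba, 38ad3d2, 3c1e306, 577aab7, de45adc, e7cb36c, feff7fa}.
Reachable from 1ba0720: {1ba0720}.
In 1cc9bba's history but not 1ba0720's: {0bcc4da, 1cc9bba, 205b9ba, 38ad3d2, 3c1e306, 577aab7, de45adc, e7cb36c, feff7fa} — 9 commits.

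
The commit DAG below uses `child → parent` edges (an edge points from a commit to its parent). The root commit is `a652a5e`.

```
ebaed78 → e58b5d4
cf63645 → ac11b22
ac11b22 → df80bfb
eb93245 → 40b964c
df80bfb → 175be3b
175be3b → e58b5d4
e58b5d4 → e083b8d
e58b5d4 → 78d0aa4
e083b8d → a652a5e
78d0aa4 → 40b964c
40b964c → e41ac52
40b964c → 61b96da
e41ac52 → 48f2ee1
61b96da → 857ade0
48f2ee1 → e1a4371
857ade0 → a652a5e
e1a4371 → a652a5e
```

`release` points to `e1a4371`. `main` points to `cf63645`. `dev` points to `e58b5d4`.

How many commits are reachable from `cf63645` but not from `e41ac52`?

Reachable from cf63645: {175be3b, 40b964c, 48f2ee1, 61b96da, 78d0aa4, 857ade0, a652a5e, ac11b22, cf63645, df80bfb, e083b8d, e1a4371, e41ac52, e58b5d4}.
Reachable from e41ac52: {48f2ee1, a652a5e, e1a4371, e41ac52}.
In cf63645's history but not e41ac52's: {175be3b, 40b964c, 61b96da, 78d0aa4, 857ade0, ac11b22, cf63645, df80bfb, e083b8d, e58b5d4} — 10 commits.

10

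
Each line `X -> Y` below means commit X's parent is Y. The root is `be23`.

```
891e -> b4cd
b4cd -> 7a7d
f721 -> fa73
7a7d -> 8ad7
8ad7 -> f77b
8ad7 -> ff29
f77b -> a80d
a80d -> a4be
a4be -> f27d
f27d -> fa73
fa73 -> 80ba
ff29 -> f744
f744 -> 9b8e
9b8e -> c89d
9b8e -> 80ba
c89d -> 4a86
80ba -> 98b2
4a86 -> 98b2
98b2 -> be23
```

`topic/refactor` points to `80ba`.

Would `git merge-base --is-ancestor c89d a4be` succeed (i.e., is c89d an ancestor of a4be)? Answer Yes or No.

Ancestors of a4be: {80ba, 98b2, a4be, be23, f27d, fa73}.
c89d is not in that set, so it is not an ancestor of a4be.

No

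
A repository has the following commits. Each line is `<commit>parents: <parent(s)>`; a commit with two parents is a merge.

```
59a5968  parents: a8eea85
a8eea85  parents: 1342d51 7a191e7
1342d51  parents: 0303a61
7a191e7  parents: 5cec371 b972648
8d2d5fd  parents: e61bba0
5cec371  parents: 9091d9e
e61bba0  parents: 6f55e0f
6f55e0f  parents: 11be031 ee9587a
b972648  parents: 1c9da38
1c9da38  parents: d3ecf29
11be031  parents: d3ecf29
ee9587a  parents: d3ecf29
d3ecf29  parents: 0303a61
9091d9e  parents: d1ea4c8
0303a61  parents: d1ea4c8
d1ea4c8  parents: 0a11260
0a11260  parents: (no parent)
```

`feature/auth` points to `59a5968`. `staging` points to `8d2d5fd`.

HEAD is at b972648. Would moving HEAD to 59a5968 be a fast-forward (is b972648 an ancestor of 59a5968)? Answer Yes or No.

A fast-forward from b972648 to 59a5968 is possible iff b972648 is an ancestor of 59a5968.
Ancestors of 59a5968: {0303a61, 0a11260, 1342d51, 1c9da38, 59a5968, 5cec371, 7a191e7, 9091d9e, a8eea85, b972648, d1ea4c8, d3ecf29}.
b972648 is among them, so fast-forward is possible.

Yes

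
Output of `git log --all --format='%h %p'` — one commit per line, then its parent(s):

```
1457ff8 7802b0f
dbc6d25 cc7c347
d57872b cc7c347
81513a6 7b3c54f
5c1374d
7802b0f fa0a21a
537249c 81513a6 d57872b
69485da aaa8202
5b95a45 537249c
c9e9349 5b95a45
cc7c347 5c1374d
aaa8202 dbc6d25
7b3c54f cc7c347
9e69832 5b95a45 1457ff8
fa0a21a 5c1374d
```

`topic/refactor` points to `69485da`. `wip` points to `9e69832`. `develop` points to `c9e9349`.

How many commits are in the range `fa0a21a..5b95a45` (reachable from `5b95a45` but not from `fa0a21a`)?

Reachable from 5b95a45: {537249c, 5b95a45, 5c1374d, 7b3c54f, 81513a6, cc7c347, d57872b}.
Reachable from fa0a21a: {5c1374d, fa0a21a}.
In 5b95a45's history but not fa0a21a's: {537249c, 5b95a45, 7b3c54f, 81513a6, cc7c347, d57872b} — 6 commits.

6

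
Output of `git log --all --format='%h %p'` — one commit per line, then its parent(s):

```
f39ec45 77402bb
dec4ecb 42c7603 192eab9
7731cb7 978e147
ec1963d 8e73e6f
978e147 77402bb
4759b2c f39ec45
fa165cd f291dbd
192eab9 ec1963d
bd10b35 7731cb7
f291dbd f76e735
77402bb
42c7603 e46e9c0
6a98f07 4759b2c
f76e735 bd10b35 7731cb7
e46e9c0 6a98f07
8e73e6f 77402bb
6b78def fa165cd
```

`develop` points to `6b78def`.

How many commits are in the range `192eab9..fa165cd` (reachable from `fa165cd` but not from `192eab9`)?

Reachable from fa165cd: {7731cb7, 77402bb, 978e147, bd10b35, f291dbd, f76e735, fa165cd}.
Reachable from 192eab9: {192eab9, 77402bb, 8e73e6f, ec1963d}.
In fa165cd's history but not 192eab9's: {7731cb7, 978e147, bd10b35, f291dbd, f76e735, fa165cd} — 6 commits.

6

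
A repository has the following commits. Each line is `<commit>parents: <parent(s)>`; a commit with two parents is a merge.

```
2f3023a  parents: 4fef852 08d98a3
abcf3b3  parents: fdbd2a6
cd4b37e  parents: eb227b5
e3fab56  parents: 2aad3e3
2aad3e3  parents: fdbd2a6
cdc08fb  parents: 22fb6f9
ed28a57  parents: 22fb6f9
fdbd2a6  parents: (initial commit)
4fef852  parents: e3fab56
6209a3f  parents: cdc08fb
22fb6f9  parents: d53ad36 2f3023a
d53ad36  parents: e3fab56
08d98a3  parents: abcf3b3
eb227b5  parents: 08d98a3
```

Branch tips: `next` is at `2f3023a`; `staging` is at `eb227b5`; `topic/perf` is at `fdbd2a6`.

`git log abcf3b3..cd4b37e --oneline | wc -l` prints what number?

3

Reachable from cd4b37e: {08d98a3, abcf3b3, cd4b37e, eb227b5, fdbd2a6}.
Reachable from abcf3b3: {abcf3b3, fdbd2a6}.
In cd4b37e's history but not abcf3b3's: {08d98a3, cd4b37e, eb227b5} — 3 commits.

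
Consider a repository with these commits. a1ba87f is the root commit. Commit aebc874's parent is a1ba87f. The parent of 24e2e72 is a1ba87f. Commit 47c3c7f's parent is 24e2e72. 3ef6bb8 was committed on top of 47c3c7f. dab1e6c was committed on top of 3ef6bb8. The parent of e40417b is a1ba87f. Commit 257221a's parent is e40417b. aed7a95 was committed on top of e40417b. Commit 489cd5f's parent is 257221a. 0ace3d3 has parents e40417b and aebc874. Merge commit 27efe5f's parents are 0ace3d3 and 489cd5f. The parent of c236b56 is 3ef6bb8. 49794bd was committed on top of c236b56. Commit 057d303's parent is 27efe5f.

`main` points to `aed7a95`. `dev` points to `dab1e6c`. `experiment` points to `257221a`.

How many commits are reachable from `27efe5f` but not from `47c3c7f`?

Reachable from 27efe5f: {0ace3d3, 257221a, 27efe5f, 489cd5f, a1ba87f, aebc874, e40417b}.
Reachable from 47c3c7f: {24e2e72, 47c3c7f, a1ba87f}.
In 27efe5f's history but not 47c3c7f's: {0ace3d3, 257221a, 27efe5f, 489cd5f, aebc874, e40417b} — 6 commits.

6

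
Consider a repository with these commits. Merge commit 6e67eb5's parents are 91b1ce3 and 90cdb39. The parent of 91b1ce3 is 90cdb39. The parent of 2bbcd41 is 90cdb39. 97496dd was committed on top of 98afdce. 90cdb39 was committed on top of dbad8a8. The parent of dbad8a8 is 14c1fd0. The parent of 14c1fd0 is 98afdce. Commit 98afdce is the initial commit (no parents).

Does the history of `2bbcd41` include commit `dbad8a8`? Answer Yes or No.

Yes

Ancestors of 2bbcd41 (commits reachable by following parents): {14c1fd0, 2bbcd41, 90cdb39, 98afdce, dbad8a8}.
dbad8a8 is in that set, so it is an ancestor of 2bbcd41.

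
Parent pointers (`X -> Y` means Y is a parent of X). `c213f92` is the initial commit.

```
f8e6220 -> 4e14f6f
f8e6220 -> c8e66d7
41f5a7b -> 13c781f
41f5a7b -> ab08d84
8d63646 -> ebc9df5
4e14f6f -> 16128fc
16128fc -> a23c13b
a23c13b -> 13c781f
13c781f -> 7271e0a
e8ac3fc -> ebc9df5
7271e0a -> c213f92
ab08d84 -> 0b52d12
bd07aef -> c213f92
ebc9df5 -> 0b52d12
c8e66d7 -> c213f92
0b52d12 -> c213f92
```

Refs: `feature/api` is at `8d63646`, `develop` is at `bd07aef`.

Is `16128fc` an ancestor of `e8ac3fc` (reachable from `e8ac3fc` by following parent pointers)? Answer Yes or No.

Ancestors of e8ac3fc: {0b52d12, c213f92, e8ac3fc, ebc9df5}.
16128fc is not in that set, so it is not an ancestor of e8ac3fc.

No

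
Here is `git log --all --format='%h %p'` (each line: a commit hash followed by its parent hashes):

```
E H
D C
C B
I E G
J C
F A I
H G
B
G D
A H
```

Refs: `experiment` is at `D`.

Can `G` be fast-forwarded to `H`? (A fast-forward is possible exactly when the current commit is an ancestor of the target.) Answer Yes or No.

A fast-forward from G to H is possible iff G is an ancestor of H.
Ancestors of H: {B, C, D, G, H}.
G is among them, so fast-forward is possible.

Yes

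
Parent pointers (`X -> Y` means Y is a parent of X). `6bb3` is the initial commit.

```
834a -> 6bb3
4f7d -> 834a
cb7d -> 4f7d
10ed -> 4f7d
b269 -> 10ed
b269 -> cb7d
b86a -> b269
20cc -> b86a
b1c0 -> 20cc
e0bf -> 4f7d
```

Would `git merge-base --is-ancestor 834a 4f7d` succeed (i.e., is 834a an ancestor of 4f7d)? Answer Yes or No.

Ancestors of 4f7d (commits reachable by following parents): {4f7d, 6bb3, 834a}.
834a is in that set, so it is an ancestor of 4f7d.

Yes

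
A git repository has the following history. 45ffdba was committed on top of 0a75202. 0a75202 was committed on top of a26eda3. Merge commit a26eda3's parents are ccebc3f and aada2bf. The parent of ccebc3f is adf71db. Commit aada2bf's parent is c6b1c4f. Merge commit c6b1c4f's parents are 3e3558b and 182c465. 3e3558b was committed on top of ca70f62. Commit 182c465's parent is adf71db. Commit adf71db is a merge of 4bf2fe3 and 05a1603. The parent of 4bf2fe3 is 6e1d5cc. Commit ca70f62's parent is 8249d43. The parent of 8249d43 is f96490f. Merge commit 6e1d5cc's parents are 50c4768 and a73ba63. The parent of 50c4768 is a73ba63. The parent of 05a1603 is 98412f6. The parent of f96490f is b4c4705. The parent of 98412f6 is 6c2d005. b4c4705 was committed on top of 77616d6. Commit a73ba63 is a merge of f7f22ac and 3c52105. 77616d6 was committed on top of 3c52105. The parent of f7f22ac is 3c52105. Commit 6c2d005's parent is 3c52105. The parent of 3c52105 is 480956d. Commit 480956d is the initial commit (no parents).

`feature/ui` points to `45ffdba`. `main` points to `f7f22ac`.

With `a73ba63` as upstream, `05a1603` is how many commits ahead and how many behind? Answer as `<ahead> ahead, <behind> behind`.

3 ahead, 2 behind

Reachable from 05a1603: {05a1603, 3c52105, 480956d, 6c2d005, 98412f6}.
Reachable from a73ba63: {3c52105, 480956d, a73ba63, f7f22ac}.
Only in 05a1603's history (ahead): {05a1603, 6c2d005, 98412f6} — 3.
Only in a73ba63's history (behind): {a73ba63, f7f22ac} — 2.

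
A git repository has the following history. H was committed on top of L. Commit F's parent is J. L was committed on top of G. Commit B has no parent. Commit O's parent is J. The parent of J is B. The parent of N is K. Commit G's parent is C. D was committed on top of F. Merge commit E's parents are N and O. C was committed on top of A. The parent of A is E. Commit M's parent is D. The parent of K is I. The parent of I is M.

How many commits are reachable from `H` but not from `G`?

2

Reachable from H: {A, B, C, D, E, F, G, H, I, J, K, L, M, N, O}.
Reachable from G: {A, B, C, D, E, F, G, I, J, K, M, N, O}.
In H's history but not G's: {H, L} — 2 commits.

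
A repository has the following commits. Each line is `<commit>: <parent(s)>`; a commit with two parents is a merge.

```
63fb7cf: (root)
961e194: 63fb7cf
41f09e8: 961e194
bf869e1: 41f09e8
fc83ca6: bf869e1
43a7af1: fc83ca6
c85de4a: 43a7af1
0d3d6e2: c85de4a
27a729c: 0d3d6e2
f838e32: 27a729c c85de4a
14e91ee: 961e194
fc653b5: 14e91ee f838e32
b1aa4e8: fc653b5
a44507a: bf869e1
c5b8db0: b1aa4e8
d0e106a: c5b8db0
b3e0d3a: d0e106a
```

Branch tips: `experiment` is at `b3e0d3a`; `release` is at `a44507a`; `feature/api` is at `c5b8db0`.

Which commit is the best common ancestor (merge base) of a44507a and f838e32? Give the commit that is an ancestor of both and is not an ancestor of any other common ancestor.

Ancestors of a44507a: {41f09e8, 63fb7cf, 961e194, a44507a, bf869e1}.
Ancestors of f838e32: {0d3d6e2, 27a729c, 41f09e8, 43a7af1, 63fb7cf, 961e194, bf869e1, c85de4a, f838e32, fc83ca6}.
Common ancestors: {41f09e8, 63fb7cf, 961e194, bf869e1}.
Among these, bf869e1 is not an ancestor of any other common ancestor — it is the merge base.

bf869e1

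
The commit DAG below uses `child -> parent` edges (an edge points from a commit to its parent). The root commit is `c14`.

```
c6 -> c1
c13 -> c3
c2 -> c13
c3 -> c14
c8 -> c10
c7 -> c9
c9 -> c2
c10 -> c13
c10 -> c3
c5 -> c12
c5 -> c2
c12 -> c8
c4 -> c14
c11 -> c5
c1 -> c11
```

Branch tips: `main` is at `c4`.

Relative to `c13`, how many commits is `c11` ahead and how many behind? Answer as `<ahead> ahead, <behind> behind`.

6 ahead, 0 behind

Reachable from c11: {c10, c11, c12, c13, c14, c2, c3, c5, c8}.
Reachable from c13: {c13, c14, c3}.
Only in c11's history (ahead): {c10, c11, c12, c2, c5, c8} — 6.
Only in c13's history (behind): {} — 0.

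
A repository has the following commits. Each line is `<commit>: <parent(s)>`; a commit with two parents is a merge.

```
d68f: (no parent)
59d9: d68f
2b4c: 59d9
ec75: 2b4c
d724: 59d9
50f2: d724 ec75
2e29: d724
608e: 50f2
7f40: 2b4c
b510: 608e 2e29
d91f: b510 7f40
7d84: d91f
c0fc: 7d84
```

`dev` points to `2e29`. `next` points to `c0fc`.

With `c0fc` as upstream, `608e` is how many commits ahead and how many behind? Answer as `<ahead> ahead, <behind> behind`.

0 ahead, 6 behind

Reachable from 608e: {2b4c, 50f2, 59d9, 608e, d68f, d724, ec75}.
Reachable from c0fc: {2b4c, 2e29, 50f2, 59d9, 608e, 7d84, 7f40, b510, c0fc, d68f, d724, d91f, ec75}.
Only in 608e's history (ahead): {} — 0.
Only in c0fc's history (behind): {2e29, 7d84, 7f40, b510, c0fc, d91f} — 6.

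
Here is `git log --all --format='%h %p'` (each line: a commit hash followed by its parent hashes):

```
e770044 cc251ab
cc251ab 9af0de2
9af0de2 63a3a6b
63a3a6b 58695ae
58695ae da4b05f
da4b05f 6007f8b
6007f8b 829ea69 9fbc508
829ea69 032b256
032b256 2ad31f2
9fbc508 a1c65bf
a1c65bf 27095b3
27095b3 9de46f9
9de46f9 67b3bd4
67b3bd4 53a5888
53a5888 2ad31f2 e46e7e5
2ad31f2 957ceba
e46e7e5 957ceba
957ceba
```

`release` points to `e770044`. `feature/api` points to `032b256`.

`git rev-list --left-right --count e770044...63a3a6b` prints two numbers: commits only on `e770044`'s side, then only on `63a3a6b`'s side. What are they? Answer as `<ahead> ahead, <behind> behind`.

3 ahead, 0 behind

Reachable from e770044: {032b256, 27095b3, 2ad31f2, 53a5888, 58695ae, 6007f8b, 63a3a6b, 67b3bd4, 829ea69, 957ceba, 9af0de2, 9de46f9, 9fbc508, a1c65bf, cc251ab, da4b05f, e46e7e5, e770044}.
Reachable from 63a3a6b: {032b256, 27095b3, 2ad31f2, 53a5888, 58695ae, 6007f8b, 63a3a6b, 67b3bd4, 829ea69, 957ceba, 9de46f9, 9fbc508, a1c65bf, da4b05f, e46e7e5}.
Only in e770044's history (ahead): {9af0de2, cc251ab, e770044} — 3.
Only in 63a3a6b's history (behind): {} — 0.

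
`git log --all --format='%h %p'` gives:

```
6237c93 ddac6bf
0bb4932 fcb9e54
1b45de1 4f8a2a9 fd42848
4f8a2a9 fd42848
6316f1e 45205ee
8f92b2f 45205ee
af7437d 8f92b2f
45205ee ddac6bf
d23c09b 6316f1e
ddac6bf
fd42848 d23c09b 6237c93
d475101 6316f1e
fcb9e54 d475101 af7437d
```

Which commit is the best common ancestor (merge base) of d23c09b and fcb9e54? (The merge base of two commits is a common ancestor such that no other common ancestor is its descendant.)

Ancestors of d23c09b: {45205ee, 6316f1e, d23c09b, ddac6bf}.
Ancestors of fcb9e54: {45205ee, 6316f1e, 8f92b2f, af7437d, d475101, ddac6bf, fcb9e54}.
Common ancestors: {45205ee, 6316f1e, ddac6bf}.
Among these, 6316f1e is not an ancestor of any other common ancestor — it is the merge base.

6316f1e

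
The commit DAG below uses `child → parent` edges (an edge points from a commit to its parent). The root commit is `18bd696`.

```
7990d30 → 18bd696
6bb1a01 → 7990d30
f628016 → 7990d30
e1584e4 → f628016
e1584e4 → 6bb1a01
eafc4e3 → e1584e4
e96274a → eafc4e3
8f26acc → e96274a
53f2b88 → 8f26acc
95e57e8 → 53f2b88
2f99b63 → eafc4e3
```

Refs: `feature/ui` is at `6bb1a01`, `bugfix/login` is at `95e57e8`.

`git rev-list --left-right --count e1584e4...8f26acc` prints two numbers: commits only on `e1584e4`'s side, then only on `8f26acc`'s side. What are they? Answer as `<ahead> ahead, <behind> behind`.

0 ahead, 3 behind

Reachable from e1584e4: {18bd696, 6bb1a01, 7990d30, e1584e4, f628016}.
Reachable from 8f26acc: {18bd696, 6bb1a01, 7990d30, 8f26acc, e1584e4, e96274a, eafc4e3, f628016}.
Only in e1584e4's history (ahead): {} — 0.
Only in 8f26acc's history (behind): {8f26acc, e96274a, eafc4e3} — 3.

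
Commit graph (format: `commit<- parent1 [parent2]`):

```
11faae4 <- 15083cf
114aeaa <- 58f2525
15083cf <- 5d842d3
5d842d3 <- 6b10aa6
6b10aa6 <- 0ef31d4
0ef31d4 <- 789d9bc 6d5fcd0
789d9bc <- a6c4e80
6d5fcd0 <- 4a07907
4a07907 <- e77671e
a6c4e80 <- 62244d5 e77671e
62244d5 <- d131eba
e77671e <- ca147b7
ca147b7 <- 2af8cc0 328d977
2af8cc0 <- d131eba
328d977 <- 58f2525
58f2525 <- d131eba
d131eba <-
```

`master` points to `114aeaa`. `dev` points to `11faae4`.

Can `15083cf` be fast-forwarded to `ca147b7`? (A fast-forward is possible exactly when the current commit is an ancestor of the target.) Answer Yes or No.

A fast-forward from 15083cf to ca147b7 is possible iff 15083cf is an ancestor of ca147b7.
Ancestors of ca147b7: {2af8cc0, 328d977, 58f2525, ca147b7, d131eba}.
15083cf is not among them, so fast-forward is not possible.

No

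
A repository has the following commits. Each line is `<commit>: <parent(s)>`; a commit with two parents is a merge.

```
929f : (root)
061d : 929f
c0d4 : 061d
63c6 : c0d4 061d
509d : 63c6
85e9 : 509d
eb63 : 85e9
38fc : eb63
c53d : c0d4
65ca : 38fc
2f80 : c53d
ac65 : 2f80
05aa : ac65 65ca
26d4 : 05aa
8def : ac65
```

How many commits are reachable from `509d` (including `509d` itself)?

Walking parent pointers from 509d: reachable set = {061d, 509d, 63c6, 929f, c0d4}.
That is 5 commits.

5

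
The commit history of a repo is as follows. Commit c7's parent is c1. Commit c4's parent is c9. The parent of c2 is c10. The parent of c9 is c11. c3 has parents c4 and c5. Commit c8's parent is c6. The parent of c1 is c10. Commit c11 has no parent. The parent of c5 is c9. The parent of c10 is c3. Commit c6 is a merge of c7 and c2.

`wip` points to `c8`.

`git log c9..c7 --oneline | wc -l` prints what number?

6

Reachable from c7: {c1, c10, c11, c3, c4, c5, c7, c9}.
Reachable from c9: {c11, c9}.
In c7's history but not c9's: {c1, c10, c3, c4, c5, c7} — 6 commits.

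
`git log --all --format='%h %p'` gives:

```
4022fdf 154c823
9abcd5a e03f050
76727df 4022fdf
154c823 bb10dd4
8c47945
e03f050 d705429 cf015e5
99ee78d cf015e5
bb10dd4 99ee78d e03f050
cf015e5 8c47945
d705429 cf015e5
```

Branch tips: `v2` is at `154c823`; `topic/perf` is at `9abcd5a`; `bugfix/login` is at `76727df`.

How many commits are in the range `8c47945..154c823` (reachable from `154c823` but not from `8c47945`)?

Reachable from 154c823: {154c823, 8c47945, 99ee78d, bb10dd4, cf015e5, d705429, e03f050}.
Reachable from 8c47945: {8c47945}.
In 154c823's history but not 8c47945's: {154c823, 99ee78d, bb10dd4, cf015e5, d705429, e03f050} — 6 commits.

6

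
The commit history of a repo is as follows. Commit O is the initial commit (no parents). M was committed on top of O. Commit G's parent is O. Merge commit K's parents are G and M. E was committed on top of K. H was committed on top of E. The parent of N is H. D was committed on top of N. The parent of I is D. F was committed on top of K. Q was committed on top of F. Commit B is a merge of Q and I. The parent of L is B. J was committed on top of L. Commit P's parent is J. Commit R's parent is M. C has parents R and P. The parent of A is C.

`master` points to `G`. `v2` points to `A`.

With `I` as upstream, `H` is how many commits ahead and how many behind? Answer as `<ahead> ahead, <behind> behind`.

Reachable from H: {E, G, H, K, M, O}.
Reachable from I: {D, E, G, H, I, K, M, N, O}.
Only in H's history (ahead): {} — 0.
Only in I's history (behind): {D, I, N} — 3.

0 ahead, 3 behind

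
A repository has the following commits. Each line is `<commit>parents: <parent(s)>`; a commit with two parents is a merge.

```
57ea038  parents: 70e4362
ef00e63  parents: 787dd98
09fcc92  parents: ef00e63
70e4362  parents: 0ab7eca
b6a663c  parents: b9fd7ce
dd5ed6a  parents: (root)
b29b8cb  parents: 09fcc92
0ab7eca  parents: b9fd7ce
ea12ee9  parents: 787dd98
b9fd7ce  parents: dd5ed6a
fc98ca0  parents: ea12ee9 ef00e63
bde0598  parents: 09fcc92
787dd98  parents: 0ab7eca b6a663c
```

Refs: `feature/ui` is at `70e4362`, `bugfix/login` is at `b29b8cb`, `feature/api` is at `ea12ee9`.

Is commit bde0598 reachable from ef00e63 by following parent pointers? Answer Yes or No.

No

Ancestors of ef00e63: {0ab7eca, 787dd98, b6a663c, b9fd7ce, dd5ed6a, ef00e63}.
bde0598 is not in that set, so it is not an ancestor of ef00e63.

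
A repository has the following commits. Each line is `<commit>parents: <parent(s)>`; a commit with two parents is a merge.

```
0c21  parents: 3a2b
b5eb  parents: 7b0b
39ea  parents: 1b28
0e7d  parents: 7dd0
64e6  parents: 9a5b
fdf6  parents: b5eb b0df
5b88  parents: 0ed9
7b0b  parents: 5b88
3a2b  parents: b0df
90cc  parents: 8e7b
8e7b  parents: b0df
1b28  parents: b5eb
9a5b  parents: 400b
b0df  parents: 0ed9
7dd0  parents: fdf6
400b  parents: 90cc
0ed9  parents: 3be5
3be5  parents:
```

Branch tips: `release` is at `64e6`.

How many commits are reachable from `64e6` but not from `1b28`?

Reachable from 64e6: {0ed9, 3be5, 400b, 64e6, 8e7b, 90cc, 9a5b, b0df}.
Reachable from 1b28: {0ed9, 1b28, 3be5, 5b88, 7b0b, b5eb}.
In 64e6's history but not 1b28's: {400b, 64e6, 8e7b, 90cc, 9a5b, b0df} — 6 commits.

6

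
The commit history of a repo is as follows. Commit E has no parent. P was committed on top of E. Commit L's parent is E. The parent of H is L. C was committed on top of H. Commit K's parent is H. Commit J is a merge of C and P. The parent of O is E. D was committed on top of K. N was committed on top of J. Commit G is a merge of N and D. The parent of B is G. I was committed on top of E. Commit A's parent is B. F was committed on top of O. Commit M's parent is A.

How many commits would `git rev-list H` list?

Walking parent pointers from H: reachable set = {E, H, L}.
That is 3 commits.

3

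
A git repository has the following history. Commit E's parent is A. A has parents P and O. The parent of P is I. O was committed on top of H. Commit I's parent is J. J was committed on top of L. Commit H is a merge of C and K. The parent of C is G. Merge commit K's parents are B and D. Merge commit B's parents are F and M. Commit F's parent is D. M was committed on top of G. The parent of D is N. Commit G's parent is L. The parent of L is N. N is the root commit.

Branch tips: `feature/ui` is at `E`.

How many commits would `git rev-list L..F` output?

Reachable from F: {D, F, N}.
Reachable from L: {L, N}.
In F's history but not L's: {D, F} — 2 commits.

2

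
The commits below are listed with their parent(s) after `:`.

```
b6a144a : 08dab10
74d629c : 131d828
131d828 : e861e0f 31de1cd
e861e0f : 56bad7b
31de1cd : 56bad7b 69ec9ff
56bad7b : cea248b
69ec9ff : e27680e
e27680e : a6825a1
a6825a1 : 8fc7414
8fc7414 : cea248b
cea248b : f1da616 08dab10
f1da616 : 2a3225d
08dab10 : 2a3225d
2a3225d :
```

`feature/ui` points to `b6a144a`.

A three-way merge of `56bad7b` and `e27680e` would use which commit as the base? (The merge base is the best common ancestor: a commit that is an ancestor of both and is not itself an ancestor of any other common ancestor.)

Ancestors of 56bad7b: {08dab10, 2a3225d, 56bad7b, cea248b, f1da616}.
Ancestors of e27680e: {08dab10, 2a3225d, 8fc7414, a6825a1, cea248b, e27680e, f1da616}.
Common ancestors: {08dab10, 2a3225d, cea248b, f1da616}.
Among these, cea248b is not an ancestor of any other common ancestor — it is the merge base.

cea248b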